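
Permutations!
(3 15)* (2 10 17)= [0, 1, 10, 15, 4, 5, 6, 7, 8, 9, 17, 11, 12, 13, 14, 3, 16, 2]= (2 10 17)(3 15)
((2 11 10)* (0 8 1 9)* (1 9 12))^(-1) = ((0 8 9)(1 12)(2 11 10))^(-1) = (0 9 8)(1 12)(2 10 11)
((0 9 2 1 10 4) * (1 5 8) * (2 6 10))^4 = (0 4 10 6 9)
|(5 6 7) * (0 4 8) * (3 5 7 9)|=|(0 4 8)(3 5 6 9)|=12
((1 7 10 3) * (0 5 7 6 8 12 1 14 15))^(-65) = (0 14 10 5 15 3 7)(1 12 8 6) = ((0 5 7 10 3 14 15)(1 6 8 12))^(-65)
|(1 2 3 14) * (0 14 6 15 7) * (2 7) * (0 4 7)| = 12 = |(0 14 1)(2 3 6 15)(4 7)|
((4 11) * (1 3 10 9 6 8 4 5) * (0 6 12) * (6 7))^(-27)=((0 7 6 8 4 11 5 1 3 10 9 12))^(-27)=(0 10 5 8)(1 4 7 9)(3 11 6 12)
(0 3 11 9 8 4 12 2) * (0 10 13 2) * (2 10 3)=(0 2 3 11 9 8 4 12)(10 13)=[2, 1, 3, 11, 12, 5, 6, 7, 4, 8, 13, 9, 0, 10]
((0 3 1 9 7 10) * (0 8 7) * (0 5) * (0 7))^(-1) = (0 8 10 7 5 9 1 3)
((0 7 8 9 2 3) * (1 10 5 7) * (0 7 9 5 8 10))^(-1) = (0 1)(2 9 5 8 10 7 3)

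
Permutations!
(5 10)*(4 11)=(4 11)(5 10)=[0, 1, 2, 3, 11, 10, 6, 7, 8, 9, 5, 4]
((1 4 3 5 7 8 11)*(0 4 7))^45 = ((0 4 3 5)(1 7 8 11))^45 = (0 4 3 5)(1 7 8 11)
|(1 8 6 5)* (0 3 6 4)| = |(0 3 6 5 1 8 4)| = 7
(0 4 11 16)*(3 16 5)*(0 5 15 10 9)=(0 4 11 15 10 9)(3 16 5)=[4, 1, 2, 16, 11, 3, 6, 7, 8, 0, 9, 15, 12, 13, 14, 10, 5]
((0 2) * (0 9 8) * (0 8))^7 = ((0 2 9))^7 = (0 2 9)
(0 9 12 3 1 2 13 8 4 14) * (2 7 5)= (0 9 12 3 1 7 5 2 13 8 4 14)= [9, 7, 13, 1, 14, 2, 6, 5, 4, 12, 10, 11, 3, 8, 0]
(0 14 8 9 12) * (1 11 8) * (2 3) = (0 14 1 11 8 9 12)(2 3) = [14, 11, 3, 2, 4, 5, 6, 7, 9, 12, 10, 8, 0, 13, 1]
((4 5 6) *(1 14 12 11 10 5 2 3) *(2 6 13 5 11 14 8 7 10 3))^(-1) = ((1 8 7 10 11 3)(4 6)(5 13)(12 14))^(-1) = (1 3 11 10 7 8)(4 6)(5 13)(12 14)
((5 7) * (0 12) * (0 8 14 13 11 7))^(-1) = (0 5 7 11 13 14 8 12)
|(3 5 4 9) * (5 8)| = 5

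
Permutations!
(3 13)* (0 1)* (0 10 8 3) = [1, 10, 2, 13, 4, 5, 6, 7, 3, 9, 8, 11, 12, 0] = (0 1 10 8 3 13)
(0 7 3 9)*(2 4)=[7, 1, 4, 9, 2, 5, 6, 3, 8, 0]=(0 7 3 9)(2 4)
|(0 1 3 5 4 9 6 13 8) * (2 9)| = |(0 1 3 5 4 2 9 6 13 8)| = 10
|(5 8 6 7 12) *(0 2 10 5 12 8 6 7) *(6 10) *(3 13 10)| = |(0 2 6)(3 13 10 5)(7 8)| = 12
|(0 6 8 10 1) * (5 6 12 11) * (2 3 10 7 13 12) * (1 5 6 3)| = |(0 2 1)(3 10 5)(6 8 7 13 12 11)| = 6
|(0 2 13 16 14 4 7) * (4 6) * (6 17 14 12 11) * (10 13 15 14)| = |(0 2 15 14 17 10 13 16 12 11 6 4 7)| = 13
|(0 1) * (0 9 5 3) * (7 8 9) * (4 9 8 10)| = 8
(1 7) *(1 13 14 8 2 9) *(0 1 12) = (0 1 7 13 14 8 2 9 12) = [1, 7, 9, 3, 4, 5, 6, 13, 2, 12, 10, 11, 0, 14, 8]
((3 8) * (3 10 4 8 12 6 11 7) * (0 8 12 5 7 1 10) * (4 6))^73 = ((0 8)(1 10 6 11)(3 5 7)(4 12))^73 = (0 8)(1 10 6 11)(3 5 7)(4 12)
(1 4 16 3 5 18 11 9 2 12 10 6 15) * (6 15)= [0, 4, 12, 5, 16, 18, 6, 7, 8, 2, 15, 9, 10, 13, 14, 1, 3, 17, 11]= (1 4 16 3 5 18 11 9 2 12 10 15)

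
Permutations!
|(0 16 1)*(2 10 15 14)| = 12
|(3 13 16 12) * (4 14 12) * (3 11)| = |(3 13 16 4 14 12 11)| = 7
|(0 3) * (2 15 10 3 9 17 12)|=8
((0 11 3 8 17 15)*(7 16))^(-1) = (0 15 17 8 3 11)(7 16)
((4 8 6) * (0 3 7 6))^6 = ((0 3 7 6 4 8))^6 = (8)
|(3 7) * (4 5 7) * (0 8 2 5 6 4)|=|(0 8 2 5 7 3)(4 6)|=6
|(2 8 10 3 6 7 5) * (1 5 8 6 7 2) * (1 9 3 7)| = 12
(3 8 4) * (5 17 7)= [0, 1, 2, 8, 3, 17, 6, 5, 4, 9, 10, 11, 12, 13, 14, 15, 16, 7]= (3 8 4)(5 17 7)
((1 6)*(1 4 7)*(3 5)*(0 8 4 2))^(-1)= (0 2 6 1 7 4 8)(3 5)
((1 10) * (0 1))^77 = (0 10 1) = ((0 1 10))^77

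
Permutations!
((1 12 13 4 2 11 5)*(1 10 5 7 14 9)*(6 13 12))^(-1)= ((1 6 13 4 2 11 7 14 9)(5 10))^(-1)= (1 9 14 7 11 2 4 13 6)(5 10)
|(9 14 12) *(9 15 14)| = 3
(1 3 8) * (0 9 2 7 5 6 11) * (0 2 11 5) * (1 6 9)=(0 1 3 8 6 5 9 11 2 7)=[1, 3, 7, 8, 4, 9, 5, 0, 6, 11, 10, 2]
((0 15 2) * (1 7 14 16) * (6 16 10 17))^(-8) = (0 15 2)(1 16 6 17 10 14 7)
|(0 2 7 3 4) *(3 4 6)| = 4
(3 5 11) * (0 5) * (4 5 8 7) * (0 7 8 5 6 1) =(0 5 11 3 7 4 6 1) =[5, 0, 2, 7, 6, 11, 1, 4, 8, 9, 10, 3]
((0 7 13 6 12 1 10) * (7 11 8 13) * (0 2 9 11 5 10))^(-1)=((0 5 10 2 9 11 8 13 6 12 1))^(-1)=(0 1 12 6 13 8 11 9 2 10 5)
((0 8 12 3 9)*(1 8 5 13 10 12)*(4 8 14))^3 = ((0 5 13 10 12 3 9)(1 14 4 8))^3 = (0 10 9 13 3 5 12)(1 8 4 14)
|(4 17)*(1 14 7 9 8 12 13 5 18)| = |(1 14 7 9 8 12 13 5 18)(4 17)| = 18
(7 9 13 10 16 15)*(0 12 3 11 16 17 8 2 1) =(0 12 3 11 16 15 7 9 13 10 17 8 2 1) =[12, 0, 1, 11, 4, 5, 6, 9, 2, 13, 17, 16, 3, 10, 14, 7, 15, 8]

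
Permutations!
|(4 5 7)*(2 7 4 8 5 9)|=6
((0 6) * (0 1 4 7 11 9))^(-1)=(0 9 11 7 4 1 6)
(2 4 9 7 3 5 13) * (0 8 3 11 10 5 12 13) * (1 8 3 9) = [3, 8, 4, 12, 1, 0, 6, 11, 9, 7, 5, 10, 13, 2] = (0 3 12 13 2 4 1 8 9 7 11 10 5)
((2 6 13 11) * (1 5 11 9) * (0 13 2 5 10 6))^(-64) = ((0 13 9 1 10 6 2)(5 11))^(-64) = (0 2 6 10 1 9 13)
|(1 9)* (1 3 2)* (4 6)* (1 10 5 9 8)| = 10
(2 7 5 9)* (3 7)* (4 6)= [0, 1, 3, 7, 6, 9, 4, 5, 8, 2]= (2 3 7 5 9)(4 6)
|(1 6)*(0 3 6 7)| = |(0 3 6 1 7)| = 5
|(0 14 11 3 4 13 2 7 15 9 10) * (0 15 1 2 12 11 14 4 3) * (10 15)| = 30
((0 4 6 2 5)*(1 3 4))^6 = (0 5 2 6 4 3 1)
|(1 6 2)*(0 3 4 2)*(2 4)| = 5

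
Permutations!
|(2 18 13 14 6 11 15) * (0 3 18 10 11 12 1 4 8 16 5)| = |(0 3 18 13 14 6 12 1 4 8 16 5)(2 10 11 15)| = 12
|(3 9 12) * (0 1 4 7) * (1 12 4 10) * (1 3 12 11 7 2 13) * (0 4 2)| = 12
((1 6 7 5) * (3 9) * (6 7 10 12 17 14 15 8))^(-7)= ((1 7 5)(3 9)(6 10 12 17 14 15 8))^(-7)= (17)(1 5 7)(3 9)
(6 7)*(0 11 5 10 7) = (0 11 5 10 7 6) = [11, 1, 2, 3, 4, 10, 0, 6, 8, 9, 7, 5]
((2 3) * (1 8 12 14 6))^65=(14)(2 3)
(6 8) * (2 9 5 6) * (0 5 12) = (0 5 6 8 2 9 12) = [5, 1, 9, 3, 4, 6, 8, 7, 2, 12, 10, 11, 0]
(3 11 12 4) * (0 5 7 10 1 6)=[5, 6, 2, 11, 3, 7, 0, 10, 8, 9, 1, 12, 4]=(0 5 7 10 1 6)(3 11 12 4)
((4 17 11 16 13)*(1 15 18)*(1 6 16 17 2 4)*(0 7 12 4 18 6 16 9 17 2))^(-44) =(1 2 6 16 17)(9 13 11 15 18) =((0 7 12 4)(1 15 6 9 17 11 2 18 16 13))^(-44)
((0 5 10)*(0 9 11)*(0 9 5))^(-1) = ((5 10)(9 11))^(-1) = (5 10)(9 11)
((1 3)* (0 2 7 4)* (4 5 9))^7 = (0 2 7 5 9 4)(1 3)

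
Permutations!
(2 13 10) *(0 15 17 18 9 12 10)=(0 15 17 18 9 12 10 2 13)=[15, 1, 13, 3, 4, 5, 6, 7, 8, 12, 2, 11, 10, 0, 14, 17, 16, 18, 9]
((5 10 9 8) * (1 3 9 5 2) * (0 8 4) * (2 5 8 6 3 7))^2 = (0 3 4 6 9)(1 2 7)(5 8 10)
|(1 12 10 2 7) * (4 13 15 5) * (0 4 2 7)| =12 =|(0 4 13 15 5 2)(1 12 10 7)|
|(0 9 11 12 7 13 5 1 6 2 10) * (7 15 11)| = |(0 9 7 13 5 1 6 2 10)(11 12 15)| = 9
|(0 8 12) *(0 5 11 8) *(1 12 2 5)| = 4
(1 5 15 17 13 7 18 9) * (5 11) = (1 11 5 15 17 13 7 18 9) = [0, 11, 2, 3, 4, 15, 6, 18, 8, 1, 10, 5, 12, 7, 14, 17, 16, 13, 9]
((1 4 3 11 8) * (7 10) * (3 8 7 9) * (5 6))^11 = (1 8 4)(3 11 7 10 9)(5 6) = ((1 4 8)(3 11 7 10 9)(5 6))^11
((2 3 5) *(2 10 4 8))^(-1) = ((2 3 5 10 4 8))^(-1) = (2 8 4 10 5 3)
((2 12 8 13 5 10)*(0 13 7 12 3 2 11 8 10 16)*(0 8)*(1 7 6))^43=((0 13 5 16 8 6 1 7 12 10 11)(2 3))^43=(0 11 10 12 7 1 6 8 16 5 13)(2 3)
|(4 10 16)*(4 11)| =4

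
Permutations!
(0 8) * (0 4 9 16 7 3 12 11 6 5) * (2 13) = [8, 1, 13, 12, 9, 0, 5, 3, 4, 16, 10, 6, 11, 2, 14, 15, 7] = (0 8 4 9 16 7 3 12 11 6 5)(2 13)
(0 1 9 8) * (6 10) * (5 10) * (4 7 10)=(0 1 9 8)(4 7 10 6 5)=[1, 9, 2, 3, 7, 4, 5, 10, 0, 8, 6]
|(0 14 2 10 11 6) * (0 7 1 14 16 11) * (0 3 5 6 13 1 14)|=|(0 16 11 13 1)(2 10 3 5 6 7 14)|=35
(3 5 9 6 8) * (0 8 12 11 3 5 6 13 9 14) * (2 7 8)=[2, 1, 7, 6, 4, 14, 12, 8, 5, 13, 10, 3, 11, 9, 0]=(0 2 7 8 5 14)(3 6 12 11)(9 13)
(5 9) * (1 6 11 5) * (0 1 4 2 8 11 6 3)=(0 1 3)(2 8 11 5 9 4)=[1, 3, 8, 0, 2, 9, 6, 7, 11, 4, 10, 5]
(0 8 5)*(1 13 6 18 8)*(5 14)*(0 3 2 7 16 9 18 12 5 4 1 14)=(0 14 4 1 13 6 12 5 3 2 7 16 9 18 8)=[14, 13, 7, 2, 1, 3, 12, 16, 0, 18, 10, 11, 5, 6, 4, 15, 9, 17, 8]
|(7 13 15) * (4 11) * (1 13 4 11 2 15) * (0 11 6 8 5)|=20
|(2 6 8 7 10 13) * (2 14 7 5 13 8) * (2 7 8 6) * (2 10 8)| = 8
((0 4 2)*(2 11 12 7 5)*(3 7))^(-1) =((0 4 11 12 3 7 5 2))^(-1) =(0 2 5 7 3 12 11 4)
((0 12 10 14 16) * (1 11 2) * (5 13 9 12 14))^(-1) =((0 14 16)(1 11 2)(5 13 9 12 10))^(-1) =(0 16 14)(1 2 11)(5 10 12 9 13)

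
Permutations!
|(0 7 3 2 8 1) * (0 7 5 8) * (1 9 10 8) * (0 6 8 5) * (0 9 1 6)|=|(0 9 10 5 6 8 1 7 3 2)|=10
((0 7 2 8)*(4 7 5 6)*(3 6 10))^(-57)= ((0 5 10 3 6 4 7 2 8))^(-57)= (0 7 3)(2 6 5)(4 10 8)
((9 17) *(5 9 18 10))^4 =((5 9 17 18 10))^4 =(5 10 18 17 9)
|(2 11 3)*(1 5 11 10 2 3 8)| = |(1 5 11 8)(2 10)| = 4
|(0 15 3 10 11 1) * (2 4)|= 6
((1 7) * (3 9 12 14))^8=((1 7)(3 9 12 14))^8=(14)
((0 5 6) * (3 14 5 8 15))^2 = ((0 8 15 3 14 5 6))^2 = (0 15 14 6 8 3 5)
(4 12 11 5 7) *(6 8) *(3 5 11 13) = [0, 1, 2, 5, 12, 7, 8, 4, 6, 9, 10, 11, 13, 3] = (3 5 7 4 12 13)(6 8)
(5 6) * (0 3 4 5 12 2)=(0 3 4 5 6 12 2)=[3, 1, 0, 4, 5, 6, 12, 7, 8, 9, 10, 11, 2]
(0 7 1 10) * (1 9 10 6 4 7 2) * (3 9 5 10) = (0 2 1 6 4 7 5 10)(3 9) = [2, 6, 1, 9, 7, 10, 4, 5, 8, 3, 0]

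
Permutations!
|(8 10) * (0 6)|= |(0 6)(8 10)|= 2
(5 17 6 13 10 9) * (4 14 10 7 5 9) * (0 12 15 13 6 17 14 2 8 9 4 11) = (17)(0 12 15 13 7 5 14 10 11)(2 8 9 4) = [12, 1, 8, 3, 2, 14, 6, 5, 9, 4, 11, 0, 15, 7, 10, 13, 16, 17]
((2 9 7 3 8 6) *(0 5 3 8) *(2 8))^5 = ((0 5 3)(2 9 7)(6 8))^5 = (0 3 5)(2 7 9)(6 8)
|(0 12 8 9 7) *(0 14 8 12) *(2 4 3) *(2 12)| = |(2 4 3 12)(7 14 8 9)| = 4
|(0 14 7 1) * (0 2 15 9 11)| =|(0 14 7 1 2 15 9 11)| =8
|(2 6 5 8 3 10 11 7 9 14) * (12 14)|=|(2 6 5 8 3 10 11 7 9 12 14)|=11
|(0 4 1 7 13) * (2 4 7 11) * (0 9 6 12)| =12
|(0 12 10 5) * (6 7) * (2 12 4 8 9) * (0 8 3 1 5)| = |(0 4 3 1 5 8 9 2 12 10)(6 7)| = 10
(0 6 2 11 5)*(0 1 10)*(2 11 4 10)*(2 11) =[6, 11, 4, 3, 10, 1, 2, 7, 8, 9, 0, 5] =(0 6 2 4 10)(1 11 5)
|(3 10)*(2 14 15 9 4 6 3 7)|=|(2 14 15 9 4 6 3 10 7)|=9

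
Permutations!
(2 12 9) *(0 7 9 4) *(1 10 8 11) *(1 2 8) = [7, 10, 12, 3, 0, 5, 6, 9, 11, 8, 1, 2, 4] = (0 7 9 8 11 2 12 4)(1 10)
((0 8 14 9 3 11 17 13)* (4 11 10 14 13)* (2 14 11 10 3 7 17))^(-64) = ((0 8 13)(2 14 9 7 17 4 10 11))^(-64) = (17)(0 13 8)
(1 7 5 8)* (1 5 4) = (1 7 4)(5 8) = [0, 7, 2, 3, 1, 8, 6, 4, 5]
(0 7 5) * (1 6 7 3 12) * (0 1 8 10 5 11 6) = (0 3 12 8 10 5 1)(6 7 11) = [3, 0, 2, 12, 4, 1, 7, 11, 10, 9, 5, 6, 8]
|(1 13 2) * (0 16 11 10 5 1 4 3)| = 10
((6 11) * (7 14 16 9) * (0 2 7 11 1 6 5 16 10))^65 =(1 6)(5 16 9 11)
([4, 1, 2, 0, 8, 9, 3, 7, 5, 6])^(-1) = [3, 1, 2, 6, 0, 8, 9, 7, 4, 5]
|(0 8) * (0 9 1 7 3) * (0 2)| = 7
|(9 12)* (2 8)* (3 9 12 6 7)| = |(12)(2 8)(3 9 6 7)| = 4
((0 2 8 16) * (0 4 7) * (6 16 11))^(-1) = ((0 2 8 11 6 16 4 7))^(-1) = (0 7 4 16 6 11 8 2)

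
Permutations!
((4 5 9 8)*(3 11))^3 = ((3 11)(4 5 9 8))^3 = (3 11)(4 8 9 5)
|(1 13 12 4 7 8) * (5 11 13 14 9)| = 10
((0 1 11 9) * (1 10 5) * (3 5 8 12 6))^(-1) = (0 9 11 1 5 3 6 12 8 10)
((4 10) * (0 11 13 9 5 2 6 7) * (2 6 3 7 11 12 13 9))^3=((0 12 13 2 3 7)(4 10)(5 6 11 9))^3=(0 2)(3 12)(4 10)(5 9 11 6)(7 13)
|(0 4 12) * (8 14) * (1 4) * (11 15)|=4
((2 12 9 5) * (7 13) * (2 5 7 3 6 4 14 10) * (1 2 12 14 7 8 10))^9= ((1 2 14)(3 6 4 7 13)(8 10 12 9))^9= (14)(3 13 7 4 6)(8 10 12 9)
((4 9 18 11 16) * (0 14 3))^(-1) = ((0 14 3)(4 9 18 11 16))^(-1) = (0 3 14)(4 16 11 18 9)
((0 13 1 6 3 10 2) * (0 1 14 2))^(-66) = ((0 13 14 2 1 6 3 10))^(-66) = (0 3 1 14)(2 13 10 6)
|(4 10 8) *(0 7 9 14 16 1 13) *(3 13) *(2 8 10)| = |(0 7 9 14 16 1 3 13)(2 8 4)| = 24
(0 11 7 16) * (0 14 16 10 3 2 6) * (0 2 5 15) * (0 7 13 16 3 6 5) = (0 11 13 16 14 3)(2 5 15 7 10 6) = [11, 1, 5, 0, 4, 15, 2, 10, 8, 9, 6, 13, 12, 16, 3, 7, 14]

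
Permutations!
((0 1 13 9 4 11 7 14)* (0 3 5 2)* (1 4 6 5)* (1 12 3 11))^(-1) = (0 2 5 6 9 13 1 4)(3 12)(7 11 14)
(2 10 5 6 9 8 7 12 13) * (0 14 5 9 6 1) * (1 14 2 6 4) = [2, 0, 10, 3, 1, 14, 4, 12, 7, 8, 9, 11, 13, 6, 5] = (0 2 10 9 8 7 12 13 6 4 1)(5 14)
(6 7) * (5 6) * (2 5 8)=[0, 1, 5, 3, 4, 6, 7, 8, 2]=(2 5 6 7 8)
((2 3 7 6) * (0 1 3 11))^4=(0 6 1 2 3 11 7)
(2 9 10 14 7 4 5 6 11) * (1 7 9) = (1 7 4 5 6 11 2)(9 10 14) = [0, 7, 1, 3, 5, 6, 11, 4, 8, 10, 14, 2, 12, 13, 9]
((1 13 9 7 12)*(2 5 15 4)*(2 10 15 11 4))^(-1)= ((1 13 9 7 12)(2 5 11 4 10 15))^(-1)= (1 12 7 9 13)(2 15 10 4 11 5)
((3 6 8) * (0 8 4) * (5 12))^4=(12)(0 4 6 3 8)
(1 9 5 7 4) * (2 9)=(1 2 9 5 7 4)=[0, 2, 9, 3, 1, 7, 6, 4, 8, 5]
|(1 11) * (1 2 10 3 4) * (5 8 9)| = 6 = |(1 11 2 10 3 4)(5 8 9)|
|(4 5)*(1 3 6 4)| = 5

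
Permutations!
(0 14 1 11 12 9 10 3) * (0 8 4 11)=(0 14 1)(3 8 4 11 12 9 10)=[14, 0, 2, 8, 11, 5, 6, 7, 4, 10, 3, 12, 9, 13, 1]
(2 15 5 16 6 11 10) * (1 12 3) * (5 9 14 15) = (1 12 3)(2 5 16 6 11 10)(9 14 15) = [0, 12, 5, 1, 4, 16, 11, 7, 8, 14, 2, 10, 3, 13, 15, 9, 6]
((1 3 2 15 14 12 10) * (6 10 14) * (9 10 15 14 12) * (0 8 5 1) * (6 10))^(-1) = ((0 8 5 1 3 2 14 9 6 15 10))^(-1) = (0 10 15 6 9 14 2 3 1 5 8)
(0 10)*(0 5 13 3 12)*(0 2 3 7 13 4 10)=[0, 1, 3, 12, 10, 4, 6, 13, 8, 9, 5, 11, 2, 7]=(2 3 12)(4 10 5)(7 13)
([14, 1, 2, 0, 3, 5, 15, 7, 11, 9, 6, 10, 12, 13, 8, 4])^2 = [8, 1, 2, 14, 0, 5, 4, 7, 10, 9, 15, 6, 12, 13, 11, 3]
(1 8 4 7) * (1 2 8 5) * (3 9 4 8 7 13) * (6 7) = (1 5)(2 6 7)(3 9 4 13) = [0, 5, 6, 9, 13, 1, 7, 2, 8, 4, 10, 11, 12, 3]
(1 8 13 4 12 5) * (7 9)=(1 8 13 4 12 5)(7 9)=[0, 8, 2, 3, 12, 1, 6, 9, 13, 7, 10, 11, 5, 4]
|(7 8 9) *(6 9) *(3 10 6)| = 6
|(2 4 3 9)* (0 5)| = 4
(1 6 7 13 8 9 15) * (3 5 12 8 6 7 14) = (1 7 13 6 14 3 5 12 8 9 15) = [0, 7, 2, 5, 4, 12, 14, 13, 9, 15, 10, 11, 8, 6, 3, 1]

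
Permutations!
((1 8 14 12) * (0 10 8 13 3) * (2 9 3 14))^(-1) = ((0 10 8 2 9 3)(1 13 14 12))^(-1) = (0 3 9 2 8 10)(1 12 14 13)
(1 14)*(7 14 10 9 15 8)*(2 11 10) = [0, 2, 11, 3, 4, 5, 6, 14, 7, 15, 9, 10, 12, 13, 1, 8] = (1 2 11 10 9 15 8 7 14)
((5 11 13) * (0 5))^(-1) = ((0 5 11 13))^(-1) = (0 13 11 5)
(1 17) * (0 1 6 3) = (0 1 17 6 3) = [1, 17, 2, 0, 4, 5, 3, 7, 8, 9, 10, 11, 12, 13, 14, 15, 16, 6]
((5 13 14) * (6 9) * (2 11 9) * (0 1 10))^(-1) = (0 10 1)(2 6 9 11)(5 14 13)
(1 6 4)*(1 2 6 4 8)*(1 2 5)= (1 4 5)(2 6 8)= [0, 4, 6, 3, 5, 1, 8, 7, 2]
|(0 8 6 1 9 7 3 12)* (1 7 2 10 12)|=|(0 8 6 7 3 1 9 2 10 12)|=10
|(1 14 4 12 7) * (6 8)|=10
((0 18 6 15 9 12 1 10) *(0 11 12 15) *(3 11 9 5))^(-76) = ((0 18 6)(1 10 9 15 5 3 11 12))^(-76) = (0 6 18)(1 5)(3 10)(9 11)(12 15)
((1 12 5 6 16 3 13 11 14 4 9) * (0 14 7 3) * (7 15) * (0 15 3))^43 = (0 7 15 16 6 5 12 1 9 4 14)(3 13 11)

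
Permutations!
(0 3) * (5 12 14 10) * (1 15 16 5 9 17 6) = (0 3)(1 15 16 5 12 14 10 9 17 6) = [3, 15, 2, 0, 4, 12, 1, 7, 8, 17, 9, 11, 14, 13, 10, 16, 5, 6]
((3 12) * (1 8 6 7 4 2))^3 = (1 7)(2 6)(3 12)(4 8)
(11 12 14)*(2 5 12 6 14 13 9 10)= (2 5 12 13 9 10)(6 14 11)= [0, 1, 5, 3, 4, 12, 14, 7, 8, 10, 2, 6, 13, 9, 11]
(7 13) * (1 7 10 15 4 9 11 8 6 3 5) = (1 7 13 10 15 4 9 11 8 6 3 5) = [0, 7, 2, 5, 9, 1, 3, 13, 6, 11, 15, 8, 12, 10, 14, 4]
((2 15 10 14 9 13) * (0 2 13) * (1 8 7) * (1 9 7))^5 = ((0 2 15 10 14 7 9)(1 8))^5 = (0 7 10 2 9 14 15)(1 8)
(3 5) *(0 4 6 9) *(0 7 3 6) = (0 4)(3 5 6 9 7) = [4, 1, 2, 5, 0, 6, 9, 3, 8, 7]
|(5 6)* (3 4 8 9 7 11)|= |(3 4 8 9 7 11)(5 6)|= 6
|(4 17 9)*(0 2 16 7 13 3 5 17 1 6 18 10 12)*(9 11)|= 16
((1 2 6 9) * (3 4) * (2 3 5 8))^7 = ((1 3 4 5 8 2 6 9))^7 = (1 9 6 2 8 5 4 3)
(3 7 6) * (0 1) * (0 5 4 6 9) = (0 1 5 4 6 3 7 9) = [1, 5, 2, 7, 6, 4, 3, 9, 8, 0]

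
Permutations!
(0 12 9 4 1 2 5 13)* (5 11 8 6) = (0 12 9 4 1 2 11 8 6 5 13) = [12, 2, 11, 3, 1, 13, 5, 7, 6, 4, 10, 8, 9, 0]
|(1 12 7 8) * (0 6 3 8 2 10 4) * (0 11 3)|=|(0 6)(1 12 7 2 10 4 11 3 8)|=18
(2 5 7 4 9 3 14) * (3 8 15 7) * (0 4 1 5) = (0 4 9 8 15 7 1 5 3 14 2) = [4, 5, 0, 14, 9, 3, 6, 1, 15, 8, 10, 11, 12, 13, 2, 7]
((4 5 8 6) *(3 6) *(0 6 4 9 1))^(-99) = ((0 6 9 1)(3 4 5 8))^(-99) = (0 6 9 1)(3 4 5 8)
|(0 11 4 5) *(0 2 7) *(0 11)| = 5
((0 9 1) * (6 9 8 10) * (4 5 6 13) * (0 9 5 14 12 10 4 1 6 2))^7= (0 1 4 6 12 2 13 8 9 14 5 10)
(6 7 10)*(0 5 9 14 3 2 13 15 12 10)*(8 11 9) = [5, 1, 13, 2, 4, 8, 7, 0, 11, 14, 6, 9, 10, 15, 3, 12] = (0 5 8 11 9 14 3 2 13 15 12 10 6 7)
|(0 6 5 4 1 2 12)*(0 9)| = 8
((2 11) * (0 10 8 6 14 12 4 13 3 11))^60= ((0 10 8 6 14 12 4 13 3 11 2))^60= (0 12 2 14 11 6 3 8 13 10 4)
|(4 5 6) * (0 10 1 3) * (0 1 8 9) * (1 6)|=|(0 10 8 9)(1 3 6 4 5)|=20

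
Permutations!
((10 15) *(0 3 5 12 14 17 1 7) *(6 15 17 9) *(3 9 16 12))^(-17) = ((0 9 6 15 10 17 1 7)(3 5)(12 14 16))^(-17) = (0 7 1 17 10 15 6 9)(3 5)(12 14 16)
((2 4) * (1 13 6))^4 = ((1 13 6)(2 4))^4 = (1 13 6)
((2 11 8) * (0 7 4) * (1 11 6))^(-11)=((0 7 4)(1 11 8 2 6))^(-11)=(0 7 4)(1 6 2 8 11)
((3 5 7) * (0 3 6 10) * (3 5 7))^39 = (0 7)(3 10)(5 6)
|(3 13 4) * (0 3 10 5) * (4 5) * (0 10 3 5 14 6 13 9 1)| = |(0 5 10 4 3 9 1)(6 13 14)| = 21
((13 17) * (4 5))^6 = (17)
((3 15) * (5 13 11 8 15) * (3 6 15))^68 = ((3 5 13 11 8)(6 15))^68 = (15)(3 11 5 8 13)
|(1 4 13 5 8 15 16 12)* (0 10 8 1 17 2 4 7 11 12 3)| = 18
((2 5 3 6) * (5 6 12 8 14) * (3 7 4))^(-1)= ((2 6)(3 12 8 14 5 7 4))^(-1)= (2 6)(3 4 7 5 14 8 12)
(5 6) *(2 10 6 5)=(2 10 6)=[0, 1, 10, 3, 4, 5, 2, 7, 8, 9, 6]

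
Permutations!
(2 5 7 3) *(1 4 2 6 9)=(1 4 2 5 7 3 6 9)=[0, 4, 5, 6, 2, 7, 9, 3, 8, 1]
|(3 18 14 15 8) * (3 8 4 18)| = 4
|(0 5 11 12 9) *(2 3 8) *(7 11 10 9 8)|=12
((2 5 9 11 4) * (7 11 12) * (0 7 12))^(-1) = ((12)(0 7 11 4 2 5 9))^(-1) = (12)(0 9 5 2 4 11 7)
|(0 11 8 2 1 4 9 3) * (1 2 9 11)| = 7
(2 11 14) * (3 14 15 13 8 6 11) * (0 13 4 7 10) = (0 13 8 6 11 15 4 7 10)(2 3 14) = [13, 1, 3, 14, 7, 5, 11, 10, 6, 9, 0, 15, 12, 8, 2, 4]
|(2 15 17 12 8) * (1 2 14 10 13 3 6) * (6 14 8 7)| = 28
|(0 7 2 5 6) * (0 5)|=6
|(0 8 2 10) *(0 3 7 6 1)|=|(0 8 2 10 3 7 6 1)|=8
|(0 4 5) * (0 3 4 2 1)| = 3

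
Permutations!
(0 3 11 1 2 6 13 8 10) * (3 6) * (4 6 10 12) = (0 10)(1 2 3 11)(4 6 13 8 12) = [10, 2, 3, 11, 6, 5, 13, 7, 12, 9, 0, 1, 4, 8]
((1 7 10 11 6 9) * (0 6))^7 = ((0 6 9 1 7 10 11))^7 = (11)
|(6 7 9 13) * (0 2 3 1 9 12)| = 9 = |(0 2 3 1 9 13 6 7 12)|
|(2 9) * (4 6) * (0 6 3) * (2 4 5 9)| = |(0 6 5 9 4 3)| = 6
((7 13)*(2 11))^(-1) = (2 11)(7 13)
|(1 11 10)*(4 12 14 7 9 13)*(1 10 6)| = 6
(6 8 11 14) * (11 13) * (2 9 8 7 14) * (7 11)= [0, 1, 9, 3, 4, 5, 11, 14, 13, 8, 10, 2, 12, 7, 6]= (2 9 8 13 7 14 6 11)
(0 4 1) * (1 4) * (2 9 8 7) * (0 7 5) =(0 1 7 2 9 8 5) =[1, 7, 9, 3, 4, 0, 6, 2, 5, 8]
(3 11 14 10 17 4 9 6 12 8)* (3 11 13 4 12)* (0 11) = (0 11 14 10 17 12 8)(3 13 4 9 6) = [11, 1, 2, 13, 9, 5, 3, 7, 0, 6, 17, 14, 8, 4, 10, 15, 16, 12]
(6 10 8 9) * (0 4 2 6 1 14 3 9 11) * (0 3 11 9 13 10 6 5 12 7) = (0 4 2 5 12 7)(1 14 11 3 13 10 8 9) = [4, 14, 5, 13, 2, 12, 6, 0, 9, 1, 8, 3, 7, 10, 11]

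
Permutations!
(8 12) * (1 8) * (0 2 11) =(0 2 11)(1 8 12) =[2, 8, 11, 3, 4, 5, 6, 7, 12, 9, 10, 0, 1]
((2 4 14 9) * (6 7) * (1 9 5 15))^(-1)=(1 15 5 14 4 2 9)(6 7)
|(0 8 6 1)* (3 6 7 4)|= 7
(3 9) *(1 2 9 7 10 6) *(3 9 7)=(1 2 7 10 6)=[0, 2, 7, 3, 4, 5, 1, 10, 8, 9, 6]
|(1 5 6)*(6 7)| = |(1 5 7 6)| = 4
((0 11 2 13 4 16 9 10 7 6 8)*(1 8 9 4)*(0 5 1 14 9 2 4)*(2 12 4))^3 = (0 13 10 12)(2 9 6 16)(4 11 14 7)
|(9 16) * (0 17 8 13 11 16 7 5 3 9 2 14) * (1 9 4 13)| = 14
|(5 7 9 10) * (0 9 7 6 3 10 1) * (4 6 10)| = |(0 9 1)(3 4 6)(5 10)| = 6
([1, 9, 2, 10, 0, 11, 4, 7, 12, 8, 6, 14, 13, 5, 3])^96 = [13, 5, 2, 1, 12, 6, 8, 7, 14, 11, 9, 4, 3, 10, 0]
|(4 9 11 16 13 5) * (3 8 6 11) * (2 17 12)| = 9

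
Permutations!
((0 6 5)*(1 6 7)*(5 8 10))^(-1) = (0 5 10 8 6 1 7)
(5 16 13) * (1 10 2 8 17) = (1 10 2 8 17)(5 16 13) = [0, 10, 8, 3, 4, 16, 6, 7, 17, 9, 2, 11, 12, 5, 14, 15, 13, 1]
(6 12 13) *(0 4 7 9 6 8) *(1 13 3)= [4, 13, 2, 1, 7, 5, 12, 9, 0, 6, 10, 11, 3, 8]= (0 4 7 9 6 12 3 1 13 8)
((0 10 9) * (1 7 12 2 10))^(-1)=(0 9 10 2 12 7 1)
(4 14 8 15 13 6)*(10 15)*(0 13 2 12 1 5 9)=[13, 5, 12, 3, 14, 9, 4, 7, 10, 0, 15, 11, 1, 6, 8, 2]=(0 13 6 4 14 8 10 15 2 12 1 5 9)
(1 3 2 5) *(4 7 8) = (1 3 2 5)(4 7 8) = [0, 3, 5, 2, 7, 1, 6, 8, 4]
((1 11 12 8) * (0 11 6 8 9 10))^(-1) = ((0 11 12 9 10)(1 6 8))^(-1) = (0 10 9 12 11)(1 8 6)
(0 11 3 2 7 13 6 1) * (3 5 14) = [11, 0, 7, 2, 4, 14, 1, 13, 8, 9, 10, 5, 12, 6, 3] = (0 11 5 14 3 2 7 13 6 1)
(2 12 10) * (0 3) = (0 3)(2 12 10) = [3, 1, 12, 0, 4, 5, 6, 7, 8, 9, 2, 11, 10]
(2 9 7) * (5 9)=[0, 1, 5, 3, 4, 9, 6, 2, 8, 7]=(2 5 9 7)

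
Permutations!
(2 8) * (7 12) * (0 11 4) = [11, 1, 8, 3, 0, 5, 6, 12, 2, 9, 10, 4, 7] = (0 11 4)(2 8)(7 12)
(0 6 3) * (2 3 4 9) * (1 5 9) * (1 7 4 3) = (0 6 3)(1 5 9 2)(4 7) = [6, 5, 1, 0, 7, 9, 3, 4, 8, 2]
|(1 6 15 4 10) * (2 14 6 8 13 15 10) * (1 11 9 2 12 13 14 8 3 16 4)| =7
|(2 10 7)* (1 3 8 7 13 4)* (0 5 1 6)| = |(0 5 1 3 8 7 2 10 13 4 6)| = 11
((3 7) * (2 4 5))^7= ((2 4 5)(3 7))^7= (2 4 5)(3 7)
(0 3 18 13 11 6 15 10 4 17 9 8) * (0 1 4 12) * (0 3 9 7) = (0 9 8 1 4 17 7)(3 18 13 11 6 15 10 12) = [9, 4, 2, 18, 17, 5, 15, 0, 1, 8, 12, 6, 3, 11, 14, 10, 16, 7, 13]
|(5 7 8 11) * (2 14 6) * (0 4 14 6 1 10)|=20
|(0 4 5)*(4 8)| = |(0 8 4 5)| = 4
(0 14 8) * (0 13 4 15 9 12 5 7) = (0 14 8 13 4 15 9 12 5 7) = [14, 1, 2, 3, 15, 7, 6, 0, 13, 12, 10, 11, 5, 4, 8, 9]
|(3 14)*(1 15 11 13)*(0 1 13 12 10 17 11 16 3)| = 12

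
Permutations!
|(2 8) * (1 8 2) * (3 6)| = 2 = |(1 8)(3 6)|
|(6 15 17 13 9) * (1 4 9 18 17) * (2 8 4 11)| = 24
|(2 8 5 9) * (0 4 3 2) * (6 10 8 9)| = 20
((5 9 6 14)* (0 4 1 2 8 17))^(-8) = (0 8 1)(2 4 17)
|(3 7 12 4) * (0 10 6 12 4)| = 12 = |(0 10 6 12)(3 7 4)|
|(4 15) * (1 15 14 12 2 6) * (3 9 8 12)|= |(1 15 4 14 3 9 8 12 2 6)|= 10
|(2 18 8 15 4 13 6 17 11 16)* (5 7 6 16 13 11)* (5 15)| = |(2 18 8 5 7 6 17 15 4 11 13 16)| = 12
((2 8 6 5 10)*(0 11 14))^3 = (14)(2 5 8 10 6)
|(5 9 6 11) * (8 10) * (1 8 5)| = |(1 8 10 5 9 6 11)| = 7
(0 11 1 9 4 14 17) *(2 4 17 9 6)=(0 11 1 6 2 4 14 9 17)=[11, 6, 4, 3, 14, 5, 2, 7, 8, 17, 10, 1, 12, 13, 9, 15, 16, 0]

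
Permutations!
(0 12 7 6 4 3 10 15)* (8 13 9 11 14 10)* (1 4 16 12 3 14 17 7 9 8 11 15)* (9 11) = (0 3 9 15)(1 4 14 10)(6 16 12 11 17 7)(8 13) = [3, 4, 2, 9, 14, 5, 16, 6, 13, 15, 1, 17, 11, 8, 10, 0, 12, 7]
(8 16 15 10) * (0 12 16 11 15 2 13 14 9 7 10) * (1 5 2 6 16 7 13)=(0 12 7 10 8 11 15)(1 5 2)(6 16)(9 13 14)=[12, 5, 1, 3, 4, 2, 16, 10, 11, 13, 8, 15, 7, 14, 9, 0, 6]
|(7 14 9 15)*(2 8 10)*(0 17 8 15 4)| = 10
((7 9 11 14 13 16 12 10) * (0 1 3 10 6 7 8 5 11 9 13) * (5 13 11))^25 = ((0 1 3 10 8 13 16 12 6 7 11 14))^25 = (0 1 3 10 8 13 16 12 6 7 11 14)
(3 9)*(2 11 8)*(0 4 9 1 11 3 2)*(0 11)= (0 4 9 2 3 1)(8 11)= [4, 0, 3, 1, 9, 5, 6, 7, 11, 2, 10, 8]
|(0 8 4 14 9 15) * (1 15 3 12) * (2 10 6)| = |(0 8 4 14 9 3 12 1 15)(2 10 6)| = 9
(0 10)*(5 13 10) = (0 5 13 10) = [5, 1, 2, 3, 4, 13, 6, 7, 8, 9, 0, 11, 12, 10]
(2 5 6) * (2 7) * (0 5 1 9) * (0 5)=(1 9 5 6 7 2)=[0, 9, 1, 3, 4, 6, 7, 2, 8, 5]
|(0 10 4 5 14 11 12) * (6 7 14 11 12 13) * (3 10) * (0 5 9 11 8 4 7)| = 13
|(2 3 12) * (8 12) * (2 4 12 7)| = 4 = |(2 3 8 7)(4 12)|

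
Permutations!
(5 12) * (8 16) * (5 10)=[0, 1, 2, 3, 4, 12, 6, 7, 16, 9, 5, 11, 10, 13, 14, 15, 8]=(5 12 10)(8 16)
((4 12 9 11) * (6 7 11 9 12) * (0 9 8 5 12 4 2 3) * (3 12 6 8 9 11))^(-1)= ((0 11 2 12 4 8 5 6 7 3))^(-1)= (0 3 7 6 5 8 4 12 2 11)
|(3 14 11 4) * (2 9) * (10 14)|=10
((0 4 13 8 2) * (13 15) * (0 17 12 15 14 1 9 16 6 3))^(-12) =((0 4 14 1 9 16 6 3)(2 17 12 15 13 8))^(-12) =(17)(0 9)(1 3)(4 16)(6 14)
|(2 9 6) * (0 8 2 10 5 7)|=8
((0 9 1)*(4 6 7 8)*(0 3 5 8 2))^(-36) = (0 5 7 1 4)(2 3 6 9 8)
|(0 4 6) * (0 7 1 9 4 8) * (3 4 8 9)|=|(0 9 8)(1 3 4 6 7)|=15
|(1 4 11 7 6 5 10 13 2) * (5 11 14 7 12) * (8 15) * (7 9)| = 12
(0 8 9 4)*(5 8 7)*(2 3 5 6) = (0 7 6 2 3 5 8 9 4) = [7, 1, 3, 5, 0, 8, 2, 6, 9, 4]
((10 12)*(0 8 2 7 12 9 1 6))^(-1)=(0 6 1 9 10 12 7 2 8)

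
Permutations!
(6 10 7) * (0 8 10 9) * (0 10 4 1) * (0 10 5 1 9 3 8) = (1 10 7 6 3 8 4 9 5) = [0, 10, 2, 8, 9, 1, 3, 6, 4, 5, 7]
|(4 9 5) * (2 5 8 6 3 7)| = |(2 5 4 9 8 6 3 7)| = 8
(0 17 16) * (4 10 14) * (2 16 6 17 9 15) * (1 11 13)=[9, 11, 16, 3, 10, 5, 17, 7, 8, 15, 14, 13, 12, 1, 4, 2, 0, 6]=(0 9 15 2 16)(1 11 13)(4 10 14)(6 17)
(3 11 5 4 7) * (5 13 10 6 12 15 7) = (3 11 13 10 6 12 15 7)(4 5) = [0, 1, 2, 11, 5, 4, 12, 3, 8, 9, 6, 13, 15, 10, 14, 7]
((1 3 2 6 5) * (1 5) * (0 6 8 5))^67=(0 2 6 8 1 5 3)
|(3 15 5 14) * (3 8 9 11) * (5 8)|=|(3 15 8 9 11)(5 14)|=10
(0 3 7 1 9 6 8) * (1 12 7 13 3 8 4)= (0 8)(1 9 6 4)(3 13)(7 12)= [8, 9, 2, 13, 1, 5, 4, 12, 0, 6, 10, 11, 7, 3]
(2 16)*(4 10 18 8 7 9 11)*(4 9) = [0, 1, 16, 3, 10, 5, 6, 4, 7, 11, 18, 9, 12, 13, 14, 15, 2, 17, 8] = (2 16)(4 10 18 8 7)(9 11)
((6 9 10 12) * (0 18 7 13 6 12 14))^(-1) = ((0 18 7 13 6 9 10 14))^(-1) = (0 14 10 9 6 13 7 18)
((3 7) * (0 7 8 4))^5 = (8) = ((0 7 3 8 4))^5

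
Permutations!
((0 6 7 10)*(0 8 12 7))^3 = ((0 6)(7 10 8 12))^3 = (0 6)(7 12 8 10)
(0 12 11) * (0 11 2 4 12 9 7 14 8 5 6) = [9, 1, 4, 3, 12, 6, 0, 14, 5, 7, 10, 11, 2, 13, 8] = (0 9 7 14 8 5 6)(2 4 12)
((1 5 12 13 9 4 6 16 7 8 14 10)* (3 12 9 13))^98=((1 5 9 4 6 16 7 8 14 10)(3 12))^98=(1 14 7 6 9)(4 5 10 8 16)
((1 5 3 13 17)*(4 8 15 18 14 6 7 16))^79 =((1 5 3 13 17)(4 8 15 18 14 6 7 16))^79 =(1 17 13 3 5)(4 16 7 6 14 18 15 8)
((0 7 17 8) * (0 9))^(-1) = (0 9 8 17 7)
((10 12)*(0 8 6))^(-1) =(0 6 8)(10 12)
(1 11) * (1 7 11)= [0, 1, 2, 3, 4, 5, 6, 11, 8, 9, 10, 7]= (7 11)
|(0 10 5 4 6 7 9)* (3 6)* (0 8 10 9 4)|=|(0 9 8 10 5)(3 6 7 4)|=20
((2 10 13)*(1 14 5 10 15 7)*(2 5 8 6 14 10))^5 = ((1 10 13 5 2 15 7)(6 14 8))^5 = (1 15 5 10 7 2 13)(6 8 14)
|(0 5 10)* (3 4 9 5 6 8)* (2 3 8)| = 8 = |(0 6 2 3 4 9 5 10)|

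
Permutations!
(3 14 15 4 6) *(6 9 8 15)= [0, 1, 2, 14, 9, 5, 3, 7, 15, 8, 10, 11, 12, 13, 6, 4]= (3 14 6)(4 9 8 15)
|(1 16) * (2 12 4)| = 6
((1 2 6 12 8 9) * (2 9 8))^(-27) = (12)(1 9)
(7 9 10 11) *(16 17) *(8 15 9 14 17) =(7 14 17 16 8 15 9 10 11) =[0, 1, 2, 3, 4, 5, 6, 14, 15, 10, 11, 7, 12, 13, 17, 9, 8, 16]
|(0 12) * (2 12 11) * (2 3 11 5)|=4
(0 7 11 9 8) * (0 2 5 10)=[7, 1, 5, 3, 4, 10, 6, 11, 2, 8, 0, 9]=(0 7 11 9 8 2 5 10)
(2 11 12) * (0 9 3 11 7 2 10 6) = (0 9 3 11 12 10 6)(2 7) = [9, 1, 7, 11, 4, 5, 0, 2, 8, 3, 6, 12, 10]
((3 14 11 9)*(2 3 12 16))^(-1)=(2 16 12 9 11 14 3)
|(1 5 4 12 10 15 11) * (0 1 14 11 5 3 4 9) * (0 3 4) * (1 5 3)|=|(0 5 9 1 4 12 10 15 3)(11 14)|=18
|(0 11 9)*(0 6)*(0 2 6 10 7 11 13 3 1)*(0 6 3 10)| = 12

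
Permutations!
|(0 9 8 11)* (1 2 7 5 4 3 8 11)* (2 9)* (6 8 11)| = |(0 2 7 5 4 3 11)(1 9 6 8)| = 28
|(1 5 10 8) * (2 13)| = 4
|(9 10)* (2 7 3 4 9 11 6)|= 8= |(2 7 3 4 9 10 11 6)|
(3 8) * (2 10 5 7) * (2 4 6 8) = (2 10 5 7 4 6 8 3) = [0, 1, 10, 2, 6, 7, 8, 4, 3, 9, 5]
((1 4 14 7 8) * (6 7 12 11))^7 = ((1 4 14 12 11 6 7 8))^7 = (1 8 7 6 11 12 14 4)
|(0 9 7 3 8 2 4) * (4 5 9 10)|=6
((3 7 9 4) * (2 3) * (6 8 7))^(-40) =((2 3 6 8 7 9 4))^(-40) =(2 6 7 4 3 8 9)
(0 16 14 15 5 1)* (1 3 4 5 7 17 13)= [16, 0, 2, 4, 5, 3, 6, 17, 8, 9, 10, 11, 12, 1, 15, 7, 14, 13]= (0 16 14 15 7 17 13 1)(3 4 5)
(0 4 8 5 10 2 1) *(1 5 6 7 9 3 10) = [4, 0, 5, 10, 8, 1, 7, 9, 6, 3, 2] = (0 4 8 6 7 9 3 10 2 5 1)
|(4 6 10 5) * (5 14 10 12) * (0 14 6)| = 7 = |(0 14 10 6 12 5 4)|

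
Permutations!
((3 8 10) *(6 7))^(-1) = (3 10 8)(6 7)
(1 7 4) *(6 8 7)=(1 6 8 7 4)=[0, 6, 2, 3, 1, 5, 8, 4, 7]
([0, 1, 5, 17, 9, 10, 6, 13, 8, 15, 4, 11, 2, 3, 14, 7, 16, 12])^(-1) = [0, 1, 12, 13, 10, 2, 6, 15, 8, 4, 5, 11, 17, 7, 14, 9, 16, 3]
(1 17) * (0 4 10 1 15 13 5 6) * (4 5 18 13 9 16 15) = [5, 17, 2, 3, 10, 6, 0, 7, 8, 16, 1, 11, 12, 18, 14, 9, 15, 4, 13] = (0 5 6)(1 17 4 10)(9 16 15)(13 18)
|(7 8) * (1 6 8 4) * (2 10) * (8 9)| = |(1 6 9 8 7 4)(2 10)| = 6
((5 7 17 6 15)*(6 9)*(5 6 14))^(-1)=(5 14 9 17 7)(6 15)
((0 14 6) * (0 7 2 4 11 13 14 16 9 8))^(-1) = ((0 16 9 8)(2 4 11 13 14 6 7))^(-1) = (0 8 9 16)(2 7 6 14 13 11 4)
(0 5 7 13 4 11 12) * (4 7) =[5, 1, 2, 3, 11, 4, 6, 13, 8, 9, 10, 12, 0, 7] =(0 5 4 11 12)(7 13)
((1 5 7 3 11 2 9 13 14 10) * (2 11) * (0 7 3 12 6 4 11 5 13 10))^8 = (0 2 12 10 4 13 5)(1 11 14 3 7 9 6)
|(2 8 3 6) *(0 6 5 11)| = 7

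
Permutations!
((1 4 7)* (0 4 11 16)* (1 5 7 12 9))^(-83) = (0 4 12 9 1 11 16)(5 7)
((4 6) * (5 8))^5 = ((4 6)(5 8))^5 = (4 6)(5 8)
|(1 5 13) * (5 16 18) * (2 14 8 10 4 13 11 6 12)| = |(1 16 18 5 11 6 12 2 14 8 10 4 13)| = 13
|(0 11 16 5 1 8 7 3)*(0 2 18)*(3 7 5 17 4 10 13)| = 30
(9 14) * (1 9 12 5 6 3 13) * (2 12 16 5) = (1 9 14 16 5 6 3 13)(2 12) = [0, 9, 12, 13, 4, 6, 3, 7, 8, 14, 10, 11, 2, 1, 16, 15, 5]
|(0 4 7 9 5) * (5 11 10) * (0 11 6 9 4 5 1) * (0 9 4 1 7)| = 9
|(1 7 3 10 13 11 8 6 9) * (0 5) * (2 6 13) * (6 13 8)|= 18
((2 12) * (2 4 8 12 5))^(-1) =(2 5)(4 12 8)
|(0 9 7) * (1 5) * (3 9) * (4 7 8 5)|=8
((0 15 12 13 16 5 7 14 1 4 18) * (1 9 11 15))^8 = ((0 1 4 18)(5 7 14 9 11 15 12 13 16))^8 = (18)(5 16 13 12 15 11 9 14 7)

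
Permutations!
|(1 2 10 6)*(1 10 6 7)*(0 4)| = |(0 4)(1 2 6 10 7)| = 10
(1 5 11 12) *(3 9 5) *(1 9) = (1 3)(5 11 12 9) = [0, 3, 2, 1, 4, 11, 6, 7, 8, 5, 10, 12, 9]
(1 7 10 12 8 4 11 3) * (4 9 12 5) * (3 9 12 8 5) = [0, 7, 2, 1, 11, 4, 6, 10, 12, 8, 3, 9, 5] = (1 7 10 3)(4 11 9 8 12 5)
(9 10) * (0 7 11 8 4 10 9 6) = (0 7 11 8 4 10 6) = [7, 1, 2, 3, 10, 5, 0, 11, 4, 9, 6, 8]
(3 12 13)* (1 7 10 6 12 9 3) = (1 7 10 6 12 13)(3 9) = [0, 7, 2, 9, 4, 5, 12, 10, 8, 3, 6, 11, 13, 1]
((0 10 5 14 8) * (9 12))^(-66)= (0 8 14 5 10)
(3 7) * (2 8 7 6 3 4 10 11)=[0, 1, 8, 6, 10, 5, 3, 4, 7, 9, 11, 2]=(2 8 7 4 10 11)(3 6)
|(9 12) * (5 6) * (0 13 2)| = |(0 13 2)(5 6)(9 12)| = 6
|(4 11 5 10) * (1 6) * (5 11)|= |(11)(1 6)(4 5 10)|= 6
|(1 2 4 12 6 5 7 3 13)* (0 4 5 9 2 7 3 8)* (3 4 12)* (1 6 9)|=|(0 12 9 2 5 4 3 13 6 1 7 8)|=12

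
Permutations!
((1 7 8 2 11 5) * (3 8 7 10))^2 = (1 3 2 5 10 8 11) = ((1 10 3 8 2 11 5))^2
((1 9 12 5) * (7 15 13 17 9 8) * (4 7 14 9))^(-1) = (1 5 12 9 14 8)(4 17 13 15 7)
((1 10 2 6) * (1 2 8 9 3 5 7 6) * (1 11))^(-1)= ((1 10 8 9 3 5 7 6 2 11))^(-1)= (1 11 2 6 7 5 3 9 8 10)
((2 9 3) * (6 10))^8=(10)(2 3 9)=((2 9 3)(6 10))^8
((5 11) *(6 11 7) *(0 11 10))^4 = (0 6 5)(7 11 10)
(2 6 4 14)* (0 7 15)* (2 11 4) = (0 7 15)(2 6)(4 14 11) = [7, 1, 6, 3, 14, 5, 2, 15, 8, 9, 10, 4, 12, 13, 11, 0]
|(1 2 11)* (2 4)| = 4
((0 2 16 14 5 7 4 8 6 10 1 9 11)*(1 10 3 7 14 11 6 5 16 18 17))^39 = ((0 2 18 17 1 9 6 3 7 4 8 5 14 16 11))^39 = (0 4 17 14 6)(1 16 3 2 8)(5 9 11 7 18)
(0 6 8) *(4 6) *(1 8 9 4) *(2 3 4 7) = (0 1 8)(2 3 4 6 9 7) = [1, 8, 3, 4, 6, 5, 9, 2, 0, 7]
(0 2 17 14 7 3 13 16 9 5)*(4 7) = (0 2 17 14 4 7 3 13 16 9 5) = [2, 1, 17, 13, 7, 0, 6, 3, 8, 5, 10, 11, 12, 16, 4, 15, 9, 14]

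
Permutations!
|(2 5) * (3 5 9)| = 4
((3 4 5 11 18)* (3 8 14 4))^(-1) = (4 14 8 18 11 5)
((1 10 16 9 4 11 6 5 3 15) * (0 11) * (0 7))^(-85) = (0 7 4 9 16 10 1 15 3 5 6 11)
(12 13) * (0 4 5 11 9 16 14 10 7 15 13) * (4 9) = (0 9 16 14 10 7 15 13 12)(4 5 11) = [9, 1, 2, 3, 5, 11, 6, 15, 8, 16, 7, 4, 0, 12, 10, 13, 14]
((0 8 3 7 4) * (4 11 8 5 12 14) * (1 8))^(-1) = (0 4 14 12 5)(1 11 7 3 8)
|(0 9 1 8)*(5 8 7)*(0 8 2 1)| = 4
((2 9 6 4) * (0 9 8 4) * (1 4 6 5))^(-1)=((0 9 5 1 4 2 8 6))^(-1)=(0 6 8 2 4 1 5 9)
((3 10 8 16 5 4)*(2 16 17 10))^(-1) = ((2 16 5 4 3)(8 17 10))^(-1) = (2 3 4 5 16)(8 10 17)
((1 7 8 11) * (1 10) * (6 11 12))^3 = (1 12 10 8 11 7 6)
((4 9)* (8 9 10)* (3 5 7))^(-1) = (3 7 5)(4 9 8 10)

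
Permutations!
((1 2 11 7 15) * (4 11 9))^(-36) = ((1 2 9 4 11 7 15))^(-36) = (1 15 7 11 4 9 2)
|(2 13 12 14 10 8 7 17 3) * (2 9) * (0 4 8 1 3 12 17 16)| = 45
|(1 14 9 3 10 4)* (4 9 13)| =12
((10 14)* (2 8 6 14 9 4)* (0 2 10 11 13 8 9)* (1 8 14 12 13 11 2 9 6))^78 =(0 4)(2 13 6 14 12)(9 10)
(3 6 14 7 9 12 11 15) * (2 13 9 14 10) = (2 13 9 12 11 15 3 6 10)(7 14) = [0, 1, 13, 6, 4, 5, 10, 14, 8, 12, 2, 15, 11, 9, 7, 3]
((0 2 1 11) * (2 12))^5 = (12)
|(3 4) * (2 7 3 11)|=|(2 7 3 4 11)|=5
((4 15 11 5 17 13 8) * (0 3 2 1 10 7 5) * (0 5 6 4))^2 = ((0 3 2 1 10 7 6 4 15 11 5 17 13 8))^2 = (0 2 10 6 15 5 13)(1 7 4 11 17 8 3)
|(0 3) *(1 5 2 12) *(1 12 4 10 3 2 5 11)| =10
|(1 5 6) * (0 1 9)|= 5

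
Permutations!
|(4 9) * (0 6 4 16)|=|(0 6 4 9 16)|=5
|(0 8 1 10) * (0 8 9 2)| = |(0 9 2)(1 10 8)| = 3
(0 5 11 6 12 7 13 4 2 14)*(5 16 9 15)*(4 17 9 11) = [16, 1, 14, 3, 2, 4, 12, 13, 8, 15, 10, 6, 7, 17, 0, 5, 11, 9] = (0 16 11 6 12 7 13 17 9 15 5 4 2 14)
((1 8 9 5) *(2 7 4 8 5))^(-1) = ((1 5)(2 7 4 8 9))^(-1) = (1 5)(2 9 8 4 7)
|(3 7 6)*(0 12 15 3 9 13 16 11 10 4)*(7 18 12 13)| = |(0 13 16 11 10 4)(3 18 12 15)(6 9 7)| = 12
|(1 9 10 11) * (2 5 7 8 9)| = 8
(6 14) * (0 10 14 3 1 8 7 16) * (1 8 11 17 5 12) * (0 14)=[10, 11, 2, 8, 4, 12, 3, 16, 7, 9, 0, 17, 1, 13, 6, 15, 14, 5]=(0 10)(1 11 17 5 12)(3 8 7 16 14 6)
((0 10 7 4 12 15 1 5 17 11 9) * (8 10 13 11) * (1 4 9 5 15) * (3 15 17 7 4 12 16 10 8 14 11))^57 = ((0 13 3 15 12 1 17 14 11 5 7 9)(4 16 10))^57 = (0 5 17 15)(1 3 9 11)(7 14 12 13)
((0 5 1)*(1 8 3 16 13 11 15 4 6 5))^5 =(0 1)(3 4 16 6 13 5 11 8 15)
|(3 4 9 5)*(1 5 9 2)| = 5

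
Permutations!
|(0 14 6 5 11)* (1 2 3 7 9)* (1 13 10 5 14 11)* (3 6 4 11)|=|(0 3 7 9 13 10 5 1 2 6 14 4 11)|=13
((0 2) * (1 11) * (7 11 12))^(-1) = ((0 2)(1 12 7 11))^(-1) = (0 2)(1 11 7 12)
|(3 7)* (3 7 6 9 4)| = |(3 6 9 4)| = 4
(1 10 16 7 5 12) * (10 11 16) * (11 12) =[0, 12, 2, 3, 4, 11, 6, 5, 8, 9, 10, 16, 1, 13, 14, 15, 7] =(1 12)(5 11 16 7)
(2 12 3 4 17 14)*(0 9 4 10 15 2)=(0 9 4 17 14)(2 12 3 10 15)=[9, 1, 12, 10, 17, 5, 6, 7, 8, 4, 15, 11, 3, 13, 0, 2, 16, 14]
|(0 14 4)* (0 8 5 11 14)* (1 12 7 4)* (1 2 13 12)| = 9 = |(2 13 12 7 4 8 5 11 14)|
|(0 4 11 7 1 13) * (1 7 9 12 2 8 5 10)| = 11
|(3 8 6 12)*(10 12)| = 5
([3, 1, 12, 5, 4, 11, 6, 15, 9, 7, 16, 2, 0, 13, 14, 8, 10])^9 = [11, 1, 3, 2, 4, 12, 6, 15, 9, 7, 16, 0, 5, 13, 14, 8, 10]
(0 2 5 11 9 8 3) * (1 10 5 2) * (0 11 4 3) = (0 1 10 5 4 3 11 9 8) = [1, 10, 2, 11, 3, 4, 6, 7, 0, 8, 5, 9]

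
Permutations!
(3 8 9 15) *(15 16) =(3 8 9 16 15) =[0, 1, 2, 8, 4, 5, 6, 7, 9, 16, 10, 11, 12, 13, 14, 3, 15]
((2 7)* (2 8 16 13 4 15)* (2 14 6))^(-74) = ((2 7 8 16 13 4 15 14 6))^(-74) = (2 14 4 16 7 6 15 13 8)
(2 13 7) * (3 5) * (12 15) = (2 13 7)(3 5)(12 15) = [0, 1, 13, 5, 4, 3, 6, 2, 8, 9, 10, 11, 15, 7, 14, 12]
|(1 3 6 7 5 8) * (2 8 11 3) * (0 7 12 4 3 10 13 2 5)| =28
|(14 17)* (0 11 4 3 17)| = 6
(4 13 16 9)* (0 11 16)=[11, 1, 2, 3, 13, 5, 6, 7, 8, 4, 10, 16, 12, 0, 14, 15, 9]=(0 11 16 9 4 13)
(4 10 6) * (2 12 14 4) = (2 12 14 4 10 6) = [0, 1, 12, 3, 10, 5, 2, 7, 8, 9, 6, 11, 14, 13, 4]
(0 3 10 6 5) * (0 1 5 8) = (0 3 10 6 8)(1 5) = [3, 5, 2, 10, 4, 1, 8, 7, 0, 9, 6]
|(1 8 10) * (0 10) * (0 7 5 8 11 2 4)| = |(0 10 1 11 2 4)(5 8 7)| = 6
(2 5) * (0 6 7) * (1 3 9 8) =(0 6 7)(1 3 9 8)(2 5) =[6, 3, 5, 9, 4, 2, 7, 0, 1, 8]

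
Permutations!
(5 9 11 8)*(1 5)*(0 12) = (0 12)(1 5 9 11 8) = [12, 5, 2, 3, 4, 9, 6, 7, 1, 11, 10, 8, 0]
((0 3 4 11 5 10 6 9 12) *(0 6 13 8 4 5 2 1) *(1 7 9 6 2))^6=(0 4 10)(1 8 5)(2 9)(3 11 13)(7 12)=((0 3 5 10 13 8 4 11 1)(2 7 9 12))^6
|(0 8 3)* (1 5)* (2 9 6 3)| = 6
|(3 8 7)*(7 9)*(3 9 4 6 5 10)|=6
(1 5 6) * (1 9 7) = (1 5 6 9 7) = [0, 5, 2, 3, 4, 6, 9, 1, 8, 7]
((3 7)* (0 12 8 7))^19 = (0 3 7 8 12)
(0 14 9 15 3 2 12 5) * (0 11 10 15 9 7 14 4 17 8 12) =(0 4 17 8 12 5 11 10 15 3 2)(7 14) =[4, 1, 0, 2, 17, 11, 6, 14, 12, 9, 15, 10, 5, 13, 7, 3, 16, 8]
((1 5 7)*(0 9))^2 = ((0 9)(1 5 7))^2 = (9)(1 7 5)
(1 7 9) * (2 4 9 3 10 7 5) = (1 5 2 4 9)(3 10 7) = [0, 5, 4, 10, 9, 2, 6, 3, 8, 1, 7]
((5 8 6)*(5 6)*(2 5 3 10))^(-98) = ((2 5 8 3 10))^(-98) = (2 8 10 5 3)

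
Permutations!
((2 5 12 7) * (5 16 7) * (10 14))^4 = (2 16 7)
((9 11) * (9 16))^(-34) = ((9 11 16))^(-34) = (9 16 11)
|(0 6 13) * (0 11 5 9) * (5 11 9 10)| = 4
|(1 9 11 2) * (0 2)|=5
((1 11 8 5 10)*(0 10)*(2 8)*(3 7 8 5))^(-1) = (0 5 2 11 1 10)(3 8 7)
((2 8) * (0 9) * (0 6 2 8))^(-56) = (9)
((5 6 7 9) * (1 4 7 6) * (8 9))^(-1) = (1 5 9 8 7 4)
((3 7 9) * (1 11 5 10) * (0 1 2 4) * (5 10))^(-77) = ((0 1 11 10 2 4)(3 7 9))^(-77) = (0 1 11 10 2 4)(3 7 9)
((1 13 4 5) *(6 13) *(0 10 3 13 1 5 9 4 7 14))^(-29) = (0 10 3 13 7 14)(1 6)(4 9)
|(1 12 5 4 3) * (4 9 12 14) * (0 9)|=4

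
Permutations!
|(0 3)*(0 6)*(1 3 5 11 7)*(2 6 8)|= |(0 5 11 7 1 3 8 2 6)|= 9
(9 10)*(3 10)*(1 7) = (1 7)(3 10 9) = [0, 7, 2, 10, 4, 5, 6, 1, 8, 3, 9]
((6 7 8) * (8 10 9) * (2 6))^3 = (2 10)(6 9)(7 8)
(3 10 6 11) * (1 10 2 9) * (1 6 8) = [0, 10, 9, 2, 4, 5, 11, 7, 1, 6, 8, 3] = (1 10 8)(2 9 6 11 3)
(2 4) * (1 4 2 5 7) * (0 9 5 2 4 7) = [9, 7, 4, 3, 2, 0, 6, 1, 8, 5] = (0 9 5)(1 7)(2 4)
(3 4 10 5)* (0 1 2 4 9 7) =(0 1 2 4 10 5 3 9 7) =[1, 2, 4, 9, 10, 3, 6, 0, 8, 7, 5]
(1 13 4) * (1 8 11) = (1 13 4 8 11) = [0, 13, 2, 3, 8, 5, 6, 7, 11, 9, 10, 1, 12, 4]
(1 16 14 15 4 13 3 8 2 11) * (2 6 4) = [0, 16, 11, 8, 13, 5, 4, 7, 6, 9, 10, 1, 12, 3, 15, 2, 14] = (1 16 14 15 2 11)(3 8 6 4 13)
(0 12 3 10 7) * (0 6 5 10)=(0 12 3)(5 10 7 6)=[12, 1, 2, 0, 4, 10, 5, 6, 8, 9, 7, 11, 3]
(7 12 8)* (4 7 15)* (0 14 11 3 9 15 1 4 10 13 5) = (0 14 11 3 9 15 10 13 5)(1 4 7 12 8) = [14, 4, 2, 9, 7, 0, 6, 12, 1, 15, 13, 3, 8, 5, 11, 10]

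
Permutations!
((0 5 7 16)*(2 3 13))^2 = (0 7)(2 13 3)(5 16) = ((0 5 7 16)(2 3 13))^2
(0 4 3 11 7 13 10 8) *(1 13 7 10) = (0 4 3 11 10 8)(1 13) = [4, 13, 2, 11, 3, 5, 6, 7, 0, 9, 8, 10, 12, 1]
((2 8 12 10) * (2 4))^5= (12)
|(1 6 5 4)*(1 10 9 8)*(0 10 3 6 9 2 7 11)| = |(0 10 2 7 11)(1 9 8)(3 6 5 4)| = 60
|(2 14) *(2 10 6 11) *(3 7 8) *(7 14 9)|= |(2 9 7 8 3 14 10 6 11)|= 9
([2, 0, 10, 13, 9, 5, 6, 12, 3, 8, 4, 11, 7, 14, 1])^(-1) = [1, 14, 0, 8, 10, 5, 6, 12, 9, 4, 2, 11, 7, 3, 13]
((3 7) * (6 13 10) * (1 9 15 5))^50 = (1 15)(5 9)(6 10 13)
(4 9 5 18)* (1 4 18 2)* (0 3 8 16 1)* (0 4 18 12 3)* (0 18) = (0 18 12 3 8 16 1)(2 4 9 5) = [18, 0, 4, 8, 9, 2, 6, 7, 16, 5, 10, 11, 3, 13, 14, 15, 1, 17, 12]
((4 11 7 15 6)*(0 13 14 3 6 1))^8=((0 13 14 3 6 4 11 7 15 1))^8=(0 15 11 6 14)(1 7 4 3 13)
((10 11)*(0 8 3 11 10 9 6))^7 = ((0 8 3 11 9 6))^7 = (0 8 3 11 9 6)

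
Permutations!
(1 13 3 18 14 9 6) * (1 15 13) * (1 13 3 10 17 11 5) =(1 13 10 17 11 5)(3 18 14 9 6 15) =[0, 13, 2, 18, 4, 1, 15, 7, 8, 6, 17, 5, 12, 10, 9, 3, 16, 11, 14]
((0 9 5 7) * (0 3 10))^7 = ((0 9 5 7 3 10))^7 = (0 9 5 7 3 10)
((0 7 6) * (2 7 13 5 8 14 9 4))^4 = (0 14 7 5 4)(2 13 9 6 8)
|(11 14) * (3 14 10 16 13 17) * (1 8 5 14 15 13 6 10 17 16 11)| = 8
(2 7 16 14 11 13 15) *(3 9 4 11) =(2 7 16 14 3 9 4 11 13 15) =[0, 1, 7, 9, 11, 5, 6, 16, 8, 4, 10, 13, 12, 15, 3, 2, 14]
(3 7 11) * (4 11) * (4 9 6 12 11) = [0, 1, 2, 7, 4, 5, 12, 9, 8, 6, 10, 3, 11] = (3 7 9 6 12 11)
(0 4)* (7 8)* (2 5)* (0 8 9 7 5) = (0 4 8 5 2)(7 9) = [4, 1, 0, 3, 8, 2, 6, 9, 5, 7]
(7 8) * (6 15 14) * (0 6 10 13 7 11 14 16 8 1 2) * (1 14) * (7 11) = (0 6 15 16 8 7 14 10 13 11 1 2) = [6, 2, 0, 3, 4, 5, 15, 14, 7, 9, 13, 1, 12, 11, 10, 16, 8]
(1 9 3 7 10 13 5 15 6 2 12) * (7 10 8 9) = (1 7 8 9 3 10 13 5 15 6 2 12) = [0, 7, 12, 10, 4, 15, 2, 8, 9, 3, 13, 11, 1, 5, 14, 6]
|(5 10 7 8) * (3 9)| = 4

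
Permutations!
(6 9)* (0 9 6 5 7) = [9, 1, 2, 3, 4, 7, 6, 0, 8, 5] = (0 9 5 7)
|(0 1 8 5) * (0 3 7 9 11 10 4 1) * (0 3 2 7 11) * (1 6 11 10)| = |(0 3 10 4 6 11 1 8 5 2 7 9)| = 12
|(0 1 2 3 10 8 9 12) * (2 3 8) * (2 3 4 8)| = 6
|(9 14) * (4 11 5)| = |(4 11 5)(9 14)| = 6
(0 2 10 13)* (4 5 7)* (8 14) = (0 2 10 13)(4 5 7)(8 14) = [2, 1, 10, 3, 5, 7, 6, 4, 14, 9, 13, 11, 12, 0, 8]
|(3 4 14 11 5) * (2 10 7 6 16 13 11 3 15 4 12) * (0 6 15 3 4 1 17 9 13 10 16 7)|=|(0 6 7 15 1 17 9 13 11 5 3 12 2 16 10)(4 14)|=30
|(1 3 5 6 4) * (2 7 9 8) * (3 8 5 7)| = 9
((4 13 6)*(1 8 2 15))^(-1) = (1 15 2 8)(4 6 13)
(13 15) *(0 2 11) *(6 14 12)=(0 2 11)(6 14 12)(13 15)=[2, 1, 11, 3, 4, 5, 14, 7, 8, 9, 10, 0, 6, 15, 12, 13]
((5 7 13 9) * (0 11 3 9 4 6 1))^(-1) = ((0 11 3 9 5 7 13 4 6 1))^(-1) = (0 1 6 4 13 7 5 9 3 11)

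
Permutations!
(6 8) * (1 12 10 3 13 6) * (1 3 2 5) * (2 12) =(1 2 5)(3 13 6 8)(10 12) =[0, 2, 5, 13, 4, 1, 8, 7, 3, 9, 12, 11, 10, 6]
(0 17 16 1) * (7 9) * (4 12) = (0 17 16 1)(4 12)(7 9) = [17, 0, 2, 3, 12, 5, 6, 9, 8, 7, 10, 11, 4, 13, 14, 15, 1, 16]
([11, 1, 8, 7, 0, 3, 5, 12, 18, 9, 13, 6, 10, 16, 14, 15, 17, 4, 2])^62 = [6, 1, 18, 12, 11, 7, 3, 10, 2, 9, 16, 5, 13, 17, 14, 15, 4, 0, 8]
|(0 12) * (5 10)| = |(0 12)(5 10)| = 2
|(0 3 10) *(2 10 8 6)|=|(0 3 8 6 2 10)|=6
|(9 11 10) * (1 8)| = 6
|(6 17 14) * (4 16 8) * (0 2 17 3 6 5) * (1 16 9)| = 10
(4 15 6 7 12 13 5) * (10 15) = (4 10 15 6 7 12 13 5) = [0, 1, 2, 3, 10, 4, 7, 12, 8, 9, 15, 11, 13, 5, 14, 6]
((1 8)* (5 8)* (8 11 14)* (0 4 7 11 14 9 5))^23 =(0 5 4 14 7 8 11 1 9)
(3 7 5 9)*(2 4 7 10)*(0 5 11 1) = (0 5 9 3 10 2 4 7 11 1) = [5, 0, 4, 10, 7, 9, 6, 11, 8, 3, 2, 1]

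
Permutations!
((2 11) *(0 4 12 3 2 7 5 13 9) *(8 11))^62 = ((0 4 12 3 2 8 11 7 5 13 9))^62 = (0 7 3 9 11 12 13 8 4 5 2)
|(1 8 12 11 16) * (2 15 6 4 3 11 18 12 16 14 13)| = |(1 8 16)(2 15 6 4 3 11 14 13)(12 18)| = 24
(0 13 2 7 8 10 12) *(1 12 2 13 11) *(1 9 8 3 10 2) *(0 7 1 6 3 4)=(13)(0 11 9 8 2 1 12 7 4)(3 10 6)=[11, 12, 1, 10, 0, 5, 3, 4, 2, 8, 6, 9, 7, 13]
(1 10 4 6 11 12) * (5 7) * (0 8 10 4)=(0 8 10)(1 4 6 11 12)(5 7)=[8, 4, 2, 3, 6, 7, 11, 5, 10, 9, 0, 12, 1]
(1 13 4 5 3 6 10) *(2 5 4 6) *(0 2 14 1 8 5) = (0 2)(1 13 6 10 8 5 3 14) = [2, 13, 0, 14, 4, 3, 10, 7, 5, 9, 8, 11, 12, 6, 1]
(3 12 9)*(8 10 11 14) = (3 12 9)(8 10 11 14) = [0, 1, 2, 12, 4, 5, 6, 7, 10, 3, 11, 14, 9, 13, 8]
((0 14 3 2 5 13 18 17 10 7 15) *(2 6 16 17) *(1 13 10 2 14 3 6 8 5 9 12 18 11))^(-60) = (0 5 15 8 7 3 10)(2 14)(6 9)(12 16)(17 18)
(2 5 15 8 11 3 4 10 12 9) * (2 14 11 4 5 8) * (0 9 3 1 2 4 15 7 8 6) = (0 9 14 11 1 2 6)(3 5 7 8 15 4 10 12) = [9, 2, 6, 5, 10, 7, 0, 8, 15, 14, 12, 1, 3, 13, 11, 4]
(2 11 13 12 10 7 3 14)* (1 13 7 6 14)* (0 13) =(0 13 12 10 6 14 2 11 7 3 1) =[13, 0, 11, 1, 4, 5, 14, 3, 8, 9, 6, 7, 10, 12, 2]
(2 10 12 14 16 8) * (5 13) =(2 10 12 14 16 8)(5 13) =[0, 1, 10, 3, 4, 13, 6, 7, 2, 9, 12, 11, 14, 5, 16, 15, 8]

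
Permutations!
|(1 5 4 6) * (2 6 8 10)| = 7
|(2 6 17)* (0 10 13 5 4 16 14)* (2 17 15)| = 21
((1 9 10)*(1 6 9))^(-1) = (6 10 9)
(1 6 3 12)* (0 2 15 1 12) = (0 2 15 1 6 3) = [2, 6, 15, 0, 4, 5, 3, 7, 8, 9, 10, 11, 12, 13, 14, 1]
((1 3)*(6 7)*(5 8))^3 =(1 3)(5 8)(6 7)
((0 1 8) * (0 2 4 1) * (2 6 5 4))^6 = ((1 8 6 5 4))^6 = (1 8 6 5 4)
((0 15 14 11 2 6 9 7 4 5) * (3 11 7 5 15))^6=(0 5 9 6 2 11 3)(4 14)(7 15)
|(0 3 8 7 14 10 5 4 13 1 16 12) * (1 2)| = 13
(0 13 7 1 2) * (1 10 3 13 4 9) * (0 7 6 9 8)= (0 4 8)(1 2 7 10 3 13 6 9)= [4, 2, 7, 13, 8, 5, 9, 10, 0, 1, 3, 11, 12, 6]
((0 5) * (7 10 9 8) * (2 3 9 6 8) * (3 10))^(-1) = ((0 5)(2 10 6 8 7 3 9))^(-1) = (0 5)(2 9 3 7 8 6 10)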